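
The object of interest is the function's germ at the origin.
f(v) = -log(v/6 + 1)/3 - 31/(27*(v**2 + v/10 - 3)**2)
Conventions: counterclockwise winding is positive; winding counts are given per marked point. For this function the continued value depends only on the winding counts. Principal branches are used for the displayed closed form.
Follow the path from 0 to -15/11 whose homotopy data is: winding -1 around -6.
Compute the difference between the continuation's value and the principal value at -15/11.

The rational part is single-valued and drops out of the difference; each branch term changes only by its own monodromy.
(-1/3)*log(1 - v/(-6)): each positive loop around -6 adds 2*pi*i to the log, so winding -1 contributes (-1/3)*(-1)*2*pi*i = (2/3)*pi*i.
Summing the contributions at v = -15/11 gives (2/3)*pi*i.

Continued minus principal equals (2/3)*pi*i.


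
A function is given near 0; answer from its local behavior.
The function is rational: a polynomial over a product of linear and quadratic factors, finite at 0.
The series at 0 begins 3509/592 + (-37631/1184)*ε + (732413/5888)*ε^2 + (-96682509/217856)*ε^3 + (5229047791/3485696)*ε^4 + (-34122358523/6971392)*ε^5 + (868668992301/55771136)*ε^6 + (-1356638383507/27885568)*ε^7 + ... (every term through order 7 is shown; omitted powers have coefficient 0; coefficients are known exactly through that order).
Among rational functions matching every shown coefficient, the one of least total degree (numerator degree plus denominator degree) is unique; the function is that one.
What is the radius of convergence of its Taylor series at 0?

The radius of convergence is 4/11.

No rational of total degree below 4 reproduces all 8 coefficients; solving the [2/2] Pade equations on them gives f(ε) = (-17*ε**2/23 + 4*ε/37 + 29/37)/(ε + 4/11)**2, whose expansion matches every shown term.
Denominator factor (ε + 4/11)^2: pole of order 2 at -4/11, modulus 4/11.
The radius of convergence is the smallest modulus among the singular points: 4/11.


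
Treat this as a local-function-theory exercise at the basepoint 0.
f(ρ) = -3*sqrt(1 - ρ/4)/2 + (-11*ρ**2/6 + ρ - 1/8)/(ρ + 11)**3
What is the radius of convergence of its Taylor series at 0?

The radius of convergence is 4.

Denominator factor (ρ + 11)^3: pole of order 3 at -11, modulus 11.
Branch term (-3/2)*sqrt(1 - ρ/(4)): its argument vanishes at ρ = 4, a square-root branch point, modulus 4.
The radius of convergence is the smallest modulus among the singular points: 4.


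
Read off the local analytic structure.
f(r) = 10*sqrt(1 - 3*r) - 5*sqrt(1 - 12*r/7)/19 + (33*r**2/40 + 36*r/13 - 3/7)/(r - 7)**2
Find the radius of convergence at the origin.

The radius of convergence is 1/3.

Denominator factor (r - 7)^2: pole of order 2 at 7, modulus 7.
Branch term (10)*sqrt(1 - r/(1/3)): its argument vanishes at r = 1/3, a square-root branch point, modulus 1/3.
Branch term (-5/19)*sqrt(1 - r/(7/12)): its argument vanishes at r = 7/12, a square-root branch point, modulus 7/12.
The radius of convergence is the smallest modulus among the singular points: 1/3.


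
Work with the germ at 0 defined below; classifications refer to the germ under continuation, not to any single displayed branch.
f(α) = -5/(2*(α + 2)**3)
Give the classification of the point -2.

The denominator factor α + 2 vanishes at -2 and appears to the power 3; the numerator there equals -5/2, nonzero, and no other factor vanishes.
Hence a pole whose order is the multiplicity, 3.

The point is a pole of order 3.


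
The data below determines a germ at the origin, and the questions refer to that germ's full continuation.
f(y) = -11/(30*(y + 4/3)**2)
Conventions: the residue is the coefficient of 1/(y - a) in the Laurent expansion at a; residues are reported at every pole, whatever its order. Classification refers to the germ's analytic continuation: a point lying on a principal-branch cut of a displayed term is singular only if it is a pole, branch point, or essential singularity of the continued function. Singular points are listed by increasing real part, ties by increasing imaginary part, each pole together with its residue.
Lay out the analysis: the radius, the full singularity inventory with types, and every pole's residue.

Denominator factor (y + 4/3)^2: pole of order 2 at -4/3, modulus 4/3.
The radius of convergence is the smallest modulus among the singular points: 4/3.
At the order-2 pole -4/3 set g(y) = (y - (-4/3))^2*f(y) = -11/30.
Order-2 pole: residue = g'(a); g'(-4/3) = 0, so the residue is 0.

Radius of convergence at 0: 4/3.
At -4/3: a pole of order 2; residue 0.


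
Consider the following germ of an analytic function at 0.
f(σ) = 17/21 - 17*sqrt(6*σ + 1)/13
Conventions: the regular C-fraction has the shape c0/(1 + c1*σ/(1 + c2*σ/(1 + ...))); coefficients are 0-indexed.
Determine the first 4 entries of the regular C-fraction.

Taylor coefficients (expand at 0): a_0 = -136/273, a_1 = -51/13, a_2 = 153/26, a_3 = -459/26.
c0 = a_0 = -136/273. Peel one level at a time: if S = 1 + c*σ/S' with S'(0) = 1, then c is the σ-coefficient of S and S' = c*σ/(S - 1).
S_1 = c0/f = 1 + (-63/8)*σ + (4725/64)*σ^2 + ...; c1 = -63/8.
S_2 = c1*σ/(S_1 - 1) = 1 + (75/8)*σ + (-9/4)*σ^2 + ...; c2 = 75/8.
S_3 = c2*σ/(S_2 - 1) = 1 + (6/25)*σ + ...; c3 = 6/25.

The regular C-fraction coefficients are [-136/273, -63/8, 75/8, 6/25].


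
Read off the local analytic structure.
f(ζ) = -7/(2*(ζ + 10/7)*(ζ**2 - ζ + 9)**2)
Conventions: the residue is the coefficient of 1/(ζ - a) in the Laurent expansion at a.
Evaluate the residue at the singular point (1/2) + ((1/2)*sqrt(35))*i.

The residue is (16807/1493284) + ((79299/37332100)*sqrt(35))*i.


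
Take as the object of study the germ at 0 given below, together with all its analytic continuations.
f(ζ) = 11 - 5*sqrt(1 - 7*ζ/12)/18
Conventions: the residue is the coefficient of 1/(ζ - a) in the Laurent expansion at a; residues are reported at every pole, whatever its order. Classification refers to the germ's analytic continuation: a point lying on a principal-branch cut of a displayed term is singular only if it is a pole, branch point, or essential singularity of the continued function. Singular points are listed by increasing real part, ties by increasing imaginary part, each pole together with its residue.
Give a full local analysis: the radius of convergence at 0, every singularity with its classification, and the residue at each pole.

Radius of convergence at 0: 12/7.
At 12/7: an algebraic (square-root) branch point.

Branch term (-5/18)*sqrt(1 - ζ/(12/7)): its argument vanishes at ζ = 12/7, a square-root branch point, modulus 12/7.
The radius of convergence is the smallest modulus among the singular points: 12/7.


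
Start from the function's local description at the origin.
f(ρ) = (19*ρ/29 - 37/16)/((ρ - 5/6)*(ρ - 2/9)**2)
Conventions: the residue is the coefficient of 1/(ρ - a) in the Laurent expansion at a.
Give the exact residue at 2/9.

The residue is 66393/14036.

At the order-2 pole 2/9 set g(ρ) = (ρ - (2/9))^2*f(ρ) = (19*ρ/29 - 37/16)/(ρ - 5/6).
Order-2 pole: residue = g'(a); g'(2/9) = 66393/14036, so the residue is 66393/14036.


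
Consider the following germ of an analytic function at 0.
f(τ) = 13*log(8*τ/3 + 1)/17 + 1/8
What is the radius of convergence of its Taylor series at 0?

Branch term (13/17)*log(1 - τ/(-3/8)): its argument vanishes at τ = -3/8, a logarithmic branch point, modulus 3/8.
The radius of convergence is the smallest modulus among the singular points: 3/8.

The radius of convergence is 3/8.


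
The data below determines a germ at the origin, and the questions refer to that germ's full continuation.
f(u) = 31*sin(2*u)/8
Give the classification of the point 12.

There is no denominator, hence no pole anywhere.
The factor -sin(2*u) is entire.
So the germ continues analytically to 12.

The point is a regular point.


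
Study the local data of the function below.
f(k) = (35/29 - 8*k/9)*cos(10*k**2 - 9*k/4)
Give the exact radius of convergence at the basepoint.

The factor cos(10*k**2 - 9*k/4) is entire and contributes no finite singular point.
The polynomial part has no poles.
No finite singular points: the Taylor series at 0 converges everywhere.

The radius of convergence is infinite.


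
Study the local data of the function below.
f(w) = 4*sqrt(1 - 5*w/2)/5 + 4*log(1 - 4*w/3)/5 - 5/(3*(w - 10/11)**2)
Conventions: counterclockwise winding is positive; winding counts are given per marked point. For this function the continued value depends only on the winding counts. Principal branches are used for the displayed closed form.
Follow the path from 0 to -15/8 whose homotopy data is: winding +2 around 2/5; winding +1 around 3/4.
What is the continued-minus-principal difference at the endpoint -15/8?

The rational part is single-valued and drops out of the difference; each branch term changes only by its own monodromy.
(4/5)*log(1 - w/(3/4)): each positive loop around 3/4 adds 2*pi*i to the log, so winding +1 contributes (4/5)*(1)*2*pi*i = (8/5)*pi*i.
(4/5)*sqrt(1 - w/(2/5)): winding +2 is even, the square root returns to the same sheet, contribution 0.
Summing the contributions at w = -15/8 gives (8/5)*pi*i.

Continued minus principal equals (8/5)*pi*i.


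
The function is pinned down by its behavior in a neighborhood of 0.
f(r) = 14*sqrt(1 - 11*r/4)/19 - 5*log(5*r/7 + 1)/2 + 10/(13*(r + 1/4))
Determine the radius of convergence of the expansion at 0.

Denominator factor (r + 1/4): pole of order 1 at -1/4, modulus 1/4.
Branch term (14/19)*sqrt(1 - r/(4/11)): its argument vanishes at r = 4/11, a square-root branch point, modulus 4/11.
Branch term (-5/2)*log(1 - r/(-7/5)): its argument vanishes at r = -7/5, a logarithmic branch point, modulus 7/5.
The radius of convergence is the smallest modulus among the singular points: 1/4.

The radius of convergence is 1/4.


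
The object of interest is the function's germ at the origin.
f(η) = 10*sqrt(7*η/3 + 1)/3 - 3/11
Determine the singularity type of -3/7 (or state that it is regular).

The point is an algebraic (square-root) branch point.

The term (10/3)*sqrt(1 - η/(-3/7)) has argument 1 - -3/7/(-3/7) = 0 at -3/7: a square-root (algebraic, two-sheeted) branch point; the remaining terms are analytic or single-valued there.


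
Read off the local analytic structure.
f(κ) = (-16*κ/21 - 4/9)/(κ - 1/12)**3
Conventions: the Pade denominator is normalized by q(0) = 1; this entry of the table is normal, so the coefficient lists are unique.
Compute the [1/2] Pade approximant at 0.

The Pade approximant has numerator coefficients [768, 4718592/1183]; denominator coefficients [1, -5496/169, 50832/169].

Taylor coefficients needed (expand at 0): a_0 = 768, a_1 = 202752/7, a_2 = 4976640/7, a_3 = 100859904/7.
Write the denominator as Q(κ) = 1 + q1*κ + q2*κ^2. Requiring Q*f - P = O(κ^4) with deg P <= 1 kills the coefficients of κ^2..κ^3 in Q*f:
  κ^2: a_2 + q1*a_1 + q2*a_0 = 0, i.e. 4976640/7 + (202752/7)*q1 + (768)*q2 = 0.
  κ^3: a_3 + q1*a_2 + q2*a_1 = 0, i.e. 100859904/7 + (4976640/7)*q1 + (202752/7)*q2 = 0.
Solving this linear system: q1 = -5496/169, q2 = 50832/169.
The numerator is Q*f truncated at degree 1: P0 = a_0 = 768; P1 = a_1 + q1*a_0 = 4718592/1183.


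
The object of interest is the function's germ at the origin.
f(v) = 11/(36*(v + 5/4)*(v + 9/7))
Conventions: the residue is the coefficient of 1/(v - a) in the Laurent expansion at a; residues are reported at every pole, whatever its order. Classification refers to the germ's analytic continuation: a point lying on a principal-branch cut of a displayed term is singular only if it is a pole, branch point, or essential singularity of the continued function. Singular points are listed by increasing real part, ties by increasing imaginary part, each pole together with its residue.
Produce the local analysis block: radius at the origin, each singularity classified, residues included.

Radius of convergence at 0: 5/4.
At -9/7: a pole of order 1; residue -77/9.
At -5/4: a pole of order 1; residue 77/9.

Denominator factor (v + 9/7): pole of order 1 at -9/7, modulus 9/7.
Denominator factor (v + 5/4): pole of order 1 at -5/4, modulus 5/4.
The radius of convergence is the smallest modulus among the singular points: 5/4.
At the order-1 pole -9/7 set g(v) = (v - (-9/7))*f(v) = 11/(36*(v + 5/4)).
Simple pole: residue = g(a) at a = -9/7, which is -77/9.
At the order-1 pole -5/4 set g(v) = (v - (-5/4))*f(v) = 11/(36*(v + 9/7)).
Simple pole: residue = g(a) at a = -5/4, which is 77/9.
List the singular points by increasing real part (a conjugate pair: the negative imaginary part first).


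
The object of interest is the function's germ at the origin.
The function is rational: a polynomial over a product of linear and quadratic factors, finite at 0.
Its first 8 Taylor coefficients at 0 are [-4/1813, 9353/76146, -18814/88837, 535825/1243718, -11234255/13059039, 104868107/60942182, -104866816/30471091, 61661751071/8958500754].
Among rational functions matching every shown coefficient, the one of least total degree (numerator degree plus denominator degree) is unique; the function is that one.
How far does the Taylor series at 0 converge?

The radius of convergence is 1/2.

No rational of total degree below 4 reproduces all 8 coefficients; solving the [1/3] Pade equations on them gives f(r) = (35*r/12 - 2/37)/((r - 7)**2*(r + 1/2)), whose expansion matches every shown term.
Denominator factor (r + 1/2): pole of order 1 at -1/2, modulus 1/2.
Denominator factor (r - 7)^2: pole of order 2 at 7, modulus 7.
The radius of convergence is the smallest modulus among the singular points: 1/2.


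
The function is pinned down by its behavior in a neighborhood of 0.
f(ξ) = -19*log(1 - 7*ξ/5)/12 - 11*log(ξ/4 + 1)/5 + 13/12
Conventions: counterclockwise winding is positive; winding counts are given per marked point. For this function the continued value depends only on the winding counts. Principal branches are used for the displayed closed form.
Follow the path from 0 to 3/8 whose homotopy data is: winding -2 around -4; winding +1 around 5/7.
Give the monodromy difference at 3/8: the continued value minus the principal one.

The rational part is single-valued and drops out of the difference; each branch term changes only by its own monodromy.
(-11/5)*log(1 - ξ/(-4)): each positive loop around -4 adds 2*pi*i to the log, so winding -2 contributes (-11/5)*(-2)*2*pi*i = (44/5)*pi*i.
(-19/12)*log(1 - ξ/(5/7)): each positive loop around 5/7 adds 2*pi*i to the log, so winding +1 contributes (-19/12)*(1)*2*pi*i = -(19/6)*pi*i.
Summing the contributions at ξ = 3/8 gives (169/30)*pi*i.

Continued minus principal equals (169/30)*pi*i.


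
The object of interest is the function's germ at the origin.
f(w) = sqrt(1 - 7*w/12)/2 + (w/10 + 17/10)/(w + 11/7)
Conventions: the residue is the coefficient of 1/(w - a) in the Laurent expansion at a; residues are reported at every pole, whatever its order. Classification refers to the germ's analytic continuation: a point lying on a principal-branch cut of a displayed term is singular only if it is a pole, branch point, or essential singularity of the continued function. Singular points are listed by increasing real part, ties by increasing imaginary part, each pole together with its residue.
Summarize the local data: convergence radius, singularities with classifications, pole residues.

Radius of convergence at 0: 11/7.
At -11/7: a pole of order 1; residue 54/35.
At 12/7: an algebraic (square-root) branch point.

Denominator factor (w + 11/7): pole of order 1 at -11/7, modulus 11/7.
Branch term (1/2)*sqrt(1 - w/(12/7)): its argument vanishes at w = 12/7, a square-root branch point, modulus 12/7.
The radius of convergence is the smallest modulus among the singular points: 11/7.
The branch term is analytic at -11/7 and contributes nothing to the residue; only the rational part matters.
At the order-1 pole -11/7 set g(w) = (w - (-11/7))*(rational part) = w/10 + 17/10.
Simple pole: residue = g(a) at a = -11/7, which is 54/35.
List the singular points by increasing real part (a conjugate pair: the negative imaginary part first).


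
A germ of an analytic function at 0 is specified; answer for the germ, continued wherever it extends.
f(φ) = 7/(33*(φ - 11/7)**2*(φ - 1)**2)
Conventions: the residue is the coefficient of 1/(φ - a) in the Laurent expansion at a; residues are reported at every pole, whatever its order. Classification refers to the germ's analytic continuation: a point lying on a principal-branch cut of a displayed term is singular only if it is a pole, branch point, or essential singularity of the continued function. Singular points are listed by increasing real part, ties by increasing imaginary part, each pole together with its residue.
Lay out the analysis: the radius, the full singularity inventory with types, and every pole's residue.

Radius of convergence at 0: 1.
At 1: a pole of order 2; residue 2401/1056.
At 11/7: a pole of order 2; residue -2401/1056.

Denominator factor (φ - 11/7)^2: pole of order 2 at 11/7, modulus 11/7.
Denominator factor (φ - 1)^2: pole of order 2 at 1, modulus 1.
The radius of convergence is the smallest modulus among the singular points: 1.
At the order-2 pole 1 set g(φ) = (φ - (1))^2*f(φ) = 7/(33*(φ - 11/7)**2).
Order-2 pole: residue = g'(a); g'(1) = 2401/1056, so the residue is 2401/1056.
At the order-2 pole 11/7 set g(φ) = (φ - (11/7))^2*f(φ) = 7/(33*(φ - 1)**2).
Order-2 pole: residue = g'(a); g'(11/7) = -2401/1056, so the residue is -2401/1056.
List the singular points by increasing real part (a conjugate pair: the negative imaginary part first).


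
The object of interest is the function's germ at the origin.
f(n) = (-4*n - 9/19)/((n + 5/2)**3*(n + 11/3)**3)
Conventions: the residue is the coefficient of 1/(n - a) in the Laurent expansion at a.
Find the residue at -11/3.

At the order-3 pole -11/3 set g(n) = (n - (-11/3))^3*f(n) = (-4*n - 9/19)/(n + 5/2)**3.
Order-3 pole: residue = g''(a)/2; g''(-11/3) = -21026304/319333, so the residue is -10513152/319333.

The residue is -10513152/319333.


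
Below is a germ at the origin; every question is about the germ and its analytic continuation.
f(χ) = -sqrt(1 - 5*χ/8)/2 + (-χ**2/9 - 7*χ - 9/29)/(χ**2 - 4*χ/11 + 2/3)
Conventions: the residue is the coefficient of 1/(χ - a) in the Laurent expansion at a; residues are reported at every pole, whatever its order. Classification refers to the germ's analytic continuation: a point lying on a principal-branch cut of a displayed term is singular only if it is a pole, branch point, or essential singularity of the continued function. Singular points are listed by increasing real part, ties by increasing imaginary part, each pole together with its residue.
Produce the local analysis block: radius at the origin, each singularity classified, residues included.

Denominator factor (χ**2 - 4*χ/11 + 2/3): discriminant -920/363, complex-conjugate roots (2/11) + ((1/33)*sqrt(690))*i and (2/11) - ((1/33)*sqrt(690))*i; poles of order 1, moduli (1/3)*sqrt(6) and (1/3)*sqrt(6).
Branch term (-1/2)*sqrt(1 - χ/(8/5)): its argument vanishes at χ = 8/5, a square-root branch point, modulus 8/5.
The radius of convergence is the smallest modulus among the singular points: (1/3)*sqrt(6).
The branch term is analytic at (2/11) - ((1/33)*sqrt(690))*i and contributes nothing to the residue; only the rational part matters.
The factor χ**2 - 4*χ/11 + 2/3 splits as (χ - a)(χ - a') with a = (2/11) - ((1/33)*sqrt(690))*i, a' = (2/11) + ((1/33)*sqrt(690))*i. At the order-1 pole a set g(χ) = (χ - a)*(rational part) = [-χ**2/9 - 7*χ - 9/29] / (χ - a').
Simple pole: residue = g(a) at a = (2/11) - ((1/33)*sqrt(690))*i, which is (-697/198) - ((143663/3961980)*sqrt(690))*i.
The branch term is analytic at (2/11) + ((1/33)*sqrt(690))*i and contributes nothing to the residue; only the rational part matters.
The factor χ**2 - 4*χ/11 + 2/3 splits as (χ - a)(χ - a') with a = (2/11) + ((1/33)*sqrt(690))*i, a' = (2/11) - ((1/33)*sqrt(690))*i. At the order-1 pole a set g(χ) = (χ - a)*(rational part) = [-χ**2/9 - 7*χ - 9/29] / (χ - a').
Simple pole: residue = g(a) at a = (2/11) + ((1/33)*sqrt(690))*i, which is (-697/198) + ((143663/3961980)*sqrt(690))*i.
List the singular points by increasing real part (a conjugate pair: the negative imaginary part first).

Radius of convergence at 0: (1/3)*sqrt(6).
At (2/11) - ((1/33)*sqrt(690))*i: a pole of order 1; residue (-697/198) - ((143663/3961980)*sqrt(690))*i.
At (2/11) + ((1/33)*sqrt(690))*i: a pole of order 1; residue (-697/198) + ((143663/3961980)*sqrt(690))*i.
At 8/5: an algebraic (square-root) branch point.


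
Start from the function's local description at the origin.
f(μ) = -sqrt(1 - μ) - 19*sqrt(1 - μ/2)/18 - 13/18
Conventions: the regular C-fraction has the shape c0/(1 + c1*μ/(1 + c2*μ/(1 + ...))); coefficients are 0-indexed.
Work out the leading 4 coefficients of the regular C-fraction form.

The regular C-fraction coefficients are [-25/9, 11/40, -53/110, -9649/93280].

Taylor coefficients (expand at 0): a_0 = -25/9, a_1 = 55/72, a_2 = 91/576, a_3 = 163/2304.
c0 = a_0 = -25/9. Peel one level at a time: if S = 1 + c*μ/S' with S'(0) = 1, then c is the μ-coefficient of S and S' = c*μ/(S - 1).
S_1 = c0/f = 1 + (11/40)*μ + (53/400)*μ^2 + ...; c1 = 11/40.
S_2 = c1*μ/(S_1 - 1) = 1 + (-53/110)*μ + (-9649/193600)*μ^2 + ...; c2 = -53/110.
S_3 = c2*μ/(S_2 - 1) = 1 + (-9649/93280)*μ + ...; c3 = -9649/93280.


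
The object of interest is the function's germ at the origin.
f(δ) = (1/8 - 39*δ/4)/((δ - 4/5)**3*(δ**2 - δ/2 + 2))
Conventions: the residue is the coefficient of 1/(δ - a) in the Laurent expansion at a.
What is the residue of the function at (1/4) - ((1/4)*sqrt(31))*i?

The residue is (-15964625/11239424) + ((24898625/348422144)*sqrt(31))*i.

The factor δ**2 - δ/2 + 2 splits as (δ - a)(δ - a') with a = (1/4) - ((1/4)*sqrt(31))*i, a' = (1/4) + ((1/4)*sqrt(31))*i. At the order-1 pole a set g(δ) = (δ - a)*f(δ) = [(1/8 - 39*δ/4)/(δ - 4/5)**3] / (δ - a').
Simple pole: residue = g(a) at a = (1/4) - ((1/4)*sqrt(31))*i, which is (-15964625/11239424) + ((24898625/348422144)*sqrt(31))*i.


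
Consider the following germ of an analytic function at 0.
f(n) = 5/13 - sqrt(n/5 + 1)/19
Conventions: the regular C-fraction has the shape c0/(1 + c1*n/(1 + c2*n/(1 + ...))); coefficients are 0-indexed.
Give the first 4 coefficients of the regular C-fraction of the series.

Taylor coefficients (expand at 0): a_0 = 82/247, a_1 = -1/190, a_2 = 1/3800, a_3 = -1/38000.
c0 = a_0 = 82/247. Peel one level at a time: if S = 1 + c*n/S' with S'(0) = 1, then c is the n-coefficient of S and S' = c*n/(S - 1).
S_1 = c0/f = 1 + (13/820)*n + (-91/168100)*n^2 + ...; c1 = 13/820.
S_2 = c1*n/(S_1 - 1) = 1 + (7/205)*n + (-1/400)*n^2 + ...; c2 = 7/205.
S_3 = c2*n/(S_2 - 1) = 1 + (41/560)*n + ...; c3 = 41/560.

The regular C-fraction coefficients are [82/247, 13/820, 7/205, 41/560].


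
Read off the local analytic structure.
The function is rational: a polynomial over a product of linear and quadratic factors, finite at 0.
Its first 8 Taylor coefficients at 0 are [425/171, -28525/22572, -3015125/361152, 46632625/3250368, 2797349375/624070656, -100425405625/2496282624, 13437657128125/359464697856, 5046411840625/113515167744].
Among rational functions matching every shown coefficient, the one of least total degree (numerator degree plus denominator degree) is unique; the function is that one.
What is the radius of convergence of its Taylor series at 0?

The radius of convergence is (1/5)*sqrt(15).

No rational of total degree below 5 reproduces all 8 coefficients; solving the [1/4] Pade equations on them gives f(κ) = (31*κ/22 + 17/19)/(κ**2 + 5*κ/8 + 3/5)**2, whose expansion matches every shown term.
Denominator factor (κ**2 + 5*κ/8 + 3/5)^2: discriminant -643/320, complex-conjugate roots (-5/16) + ((1/80)*sqrt(3215))*i and (-5/16) - ((1/80)*sqrt(3215))*i; poles of order 2, moduli (1/5)*sqrt(15) and (1/5)*sqrt(15).
The radius of convergence is the smallest modulus among the singular points: (1/5)*sqrt(15).


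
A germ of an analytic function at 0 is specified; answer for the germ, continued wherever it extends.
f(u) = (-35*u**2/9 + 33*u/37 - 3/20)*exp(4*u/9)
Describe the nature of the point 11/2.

The point is a regular point.

There is no denominator, hence no pole anywhere.
The factor exp(4*u/9) is entire.
So the germ continues analytically to 11/2.


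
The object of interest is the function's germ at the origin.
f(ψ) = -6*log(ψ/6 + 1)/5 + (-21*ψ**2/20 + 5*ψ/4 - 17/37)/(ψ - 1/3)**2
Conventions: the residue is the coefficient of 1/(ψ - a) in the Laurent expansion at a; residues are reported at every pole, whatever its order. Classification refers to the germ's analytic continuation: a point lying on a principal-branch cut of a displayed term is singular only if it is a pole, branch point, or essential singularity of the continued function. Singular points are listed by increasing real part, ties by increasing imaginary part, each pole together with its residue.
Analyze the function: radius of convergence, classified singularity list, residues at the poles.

Radius of convergence at 0: 1/3.
At -6: a logarithmic branch point.
At 1/3: a pole of order 2; residue 11/20.

Denominator factor (ψ - 1/3)^2: pole of order 2 at 1/3, modulus 1/3.
Branch term (-6/5)*log(1 - ψ/(-6)): its argument vanishes at ψ = -6, a logarithmic branch point, modulus 6.
The radius of convergence is the smallest modulus among the singular points: 1/3.
The branch term is analytic at 1/3 and contributes nothing to the residue; only the rational part matters.
At the order-2 pole 1/3 set g(ψ) = (ψ - (1/3))^2*(rational part) = -21*ψ**2/20 + 5*ψ/4 - 17/37.
Order-2 pole: residue = g'(a); g'(1/3) = 11/20, so the residue is 11/20.
List the singular points by increasing real part (a conjugate pair: the negative imaginary part first).


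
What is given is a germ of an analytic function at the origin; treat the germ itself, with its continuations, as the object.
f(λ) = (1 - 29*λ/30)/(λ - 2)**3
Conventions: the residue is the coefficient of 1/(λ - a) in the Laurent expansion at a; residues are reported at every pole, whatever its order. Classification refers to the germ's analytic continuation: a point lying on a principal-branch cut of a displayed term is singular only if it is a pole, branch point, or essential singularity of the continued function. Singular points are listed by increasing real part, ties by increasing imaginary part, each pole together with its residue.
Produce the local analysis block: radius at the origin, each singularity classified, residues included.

Radius of convergence at 0: 2.
At 2: a pole of order 3; residue 0.

Denominator factor (λ - 2)^3: pole of order 3 at 2, modulus 2.
The radius of convergence is the smallest modulus among the singular points: 2.
At the order-3 pole 2 set g(λ) = (λ - (2))^3*f(λ) = 1 - 29*λ/30.
Order-3 pole: residue = g''(a)/2; g''(2) = 0, so the residue is 0.


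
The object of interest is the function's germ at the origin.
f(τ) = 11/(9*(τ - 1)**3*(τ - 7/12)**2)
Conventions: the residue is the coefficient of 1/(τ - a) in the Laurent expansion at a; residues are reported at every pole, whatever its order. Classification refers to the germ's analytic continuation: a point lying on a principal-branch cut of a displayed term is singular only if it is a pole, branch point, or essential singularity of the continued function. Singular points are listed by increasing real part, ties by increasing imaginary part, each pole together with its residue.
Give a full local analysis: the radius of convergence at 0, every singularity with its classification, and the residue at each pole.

Radius of convergence at 0: 7/12.
At 7/12: a pole of order 2; residue -76032/625.
At 1: a pole of order 3; residue 76032/625.

Denominator factor (τ - 7/12)^2: pole of order 2 at 7/12, modulus 7/12.
Denominator factor (τ - 1)^3: pole of order 3 at 1, modulus 1.
The radius of convergence is the smallest modulus among the singular points: 7/12.
At the order-2 pole 7/12 set g(τ) = (τ - (7/12))^2*f(τ) = 11/(9*(τ - 1)**3).
Order-2 pole: residue = g'(a); g'(7/12) = -76032/625, so the residue is -76032/625.
At the order-3 pole 1 set g(τ) = (τ - (1))^3*f(τ) = 11/(9*(τ - 7/12)**2).
Order-3 pole: residue = g''(a)/2; g''(1) = 152064/625, so the residue is 76032/625.
List the singular points by increasing real part (a conjugate pair: the negative imaginary part first).


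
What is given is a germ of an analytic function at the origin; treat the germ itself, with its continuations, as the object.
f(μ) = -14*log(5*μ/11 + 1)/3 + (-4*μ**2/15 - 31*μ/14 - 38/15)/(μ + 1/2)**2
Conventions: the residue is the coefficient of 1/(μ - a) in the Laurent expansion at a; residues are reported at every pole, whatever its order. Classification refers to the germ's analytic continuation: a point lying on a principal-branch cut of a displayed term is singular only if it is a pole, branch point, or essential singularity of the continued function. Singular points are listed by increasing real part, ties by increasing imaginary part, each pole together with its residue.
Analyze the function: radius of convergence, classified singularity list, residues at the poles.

Radius of convergence at 0: 1/2.
At -11/5: a logarithmic branch point.
At -1/2: a pole of order 2; residue -409/210.

Denominator factor (μ + 1/2)^2: pole of order 2 at -1/2, modulus 1/2.
Branch term (-14/3)*log(1 - μ/(-11/5)): its argument vanishes at μ = -11/5, a logarithmic branch point, modulus 11/5.
The radius of convergence is the smallest modulus among the singular points: 1/2.
The branch term is analytic at -1/2 and contributes nothing to the residue; only the rational part matters.
At the order-2 pole -1/2 set g(μ) = (μ - (-1/2))^2*(rational part) = -4*μ**2/15 - 31*μ/14 - 38/15.
Order-2 pole: residue = g'(a); g'(-1/2) = -409/210, so the residue is -409/210.
List the singular points by increasing real part (a conjugate pair: the negative imaginary part first).


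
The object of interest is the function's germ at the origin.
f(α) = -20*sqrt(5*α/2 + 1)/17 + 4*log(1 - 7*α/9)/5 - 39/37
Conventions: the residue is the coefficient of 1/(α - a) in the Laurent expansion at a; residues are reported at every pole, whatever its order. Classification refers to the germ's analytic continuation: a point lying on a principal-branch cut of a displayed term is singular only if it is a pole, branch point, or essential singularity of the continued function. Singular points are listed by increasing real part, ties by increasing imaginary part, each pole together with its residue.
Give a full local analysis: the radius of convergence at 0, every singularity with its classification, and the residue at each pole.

Radius of convergence at 0: 2/5.
At -2/5: an algebraic (square-root) branch point.
At 9/7: a logarithmic branch point.

Branch term (-20/17)*sqrt(1 - α/(-2/5)): its argument vanishes at α = -2/5, a square-root branch point, modulus 2/5.
Branch term (4/5)*log(1 - α/(9/7)): its argument vanishes at α = 9/7, a logarithmic branch point, modulus 9/7.
The radius of convergence is the smallest modulus among the singular points: 2/5.
List the singular points by increasing real part (a conjugate pair: the negative imaginary part first).


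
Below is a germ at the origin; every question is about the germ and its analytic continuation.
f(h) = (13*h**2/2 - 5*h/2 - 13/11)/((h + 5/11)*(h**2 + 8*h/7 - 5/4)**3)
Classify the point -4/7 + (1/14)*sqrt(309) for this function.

The point is a pole of order 3.

The denominator factor h**2 + 8*h/7 - 5/4 vanishes at -4/7 + (1/14)*sqrt(309) and appears to the power 3; the numerator there equals 54403/4312 - (139/196)*sqrt(309), nonzero, and no other factor vanishes.
Hence a pole whose order is the multiplicity, 3.


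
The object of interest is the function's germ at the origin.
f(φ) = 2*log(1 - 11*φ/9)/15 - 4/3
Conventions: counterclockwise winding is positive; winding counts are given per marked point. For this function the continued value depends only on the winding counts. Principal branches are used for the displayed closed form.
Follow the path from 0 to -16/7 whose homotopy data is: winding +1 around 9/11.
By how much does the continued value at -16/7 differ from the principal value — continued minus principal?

Continued minus principal equals (4/15)*pi*i.

The rational part is single-valued and drops out of the difference; each branch term changes only by its own monodromy.
(2/15)*log(1 - φ/(9/11)): each positive loop around 9/11 adds 2*pi*i to the log, so winding +1 contributes (2/15)*(1)*2*pi*i = (4/15)*pi*i.
Summing the contributions at φ = -16/7 gives (4/15)*pi*i.


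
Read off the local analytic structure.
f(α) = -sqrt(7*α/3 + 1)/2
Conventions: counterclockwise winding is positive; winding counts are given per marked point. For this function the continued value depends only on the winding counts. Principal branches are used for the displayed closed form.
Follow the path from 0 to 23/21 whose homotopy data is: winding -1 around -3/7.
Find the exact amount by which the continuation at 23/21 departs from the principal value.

The rational part is single-valued and drops out of the difference; each branch term changes only by its own monodromy.
(-1/2)*sqrt(1 - α/(-3/7)): winding -1 is odd, the square root flips sign, contributing -2*(-1/2)*sqrt(1 - (23/21)/(-3/7)) = -2*(-1/2)*sqrt(32/9) = (4/3)*sqrt(2).
Summing the contributions at α = 23/21 gives (4/3)*sqrt(2).

Continued minus principal equals (4/3)*sqrt(2).


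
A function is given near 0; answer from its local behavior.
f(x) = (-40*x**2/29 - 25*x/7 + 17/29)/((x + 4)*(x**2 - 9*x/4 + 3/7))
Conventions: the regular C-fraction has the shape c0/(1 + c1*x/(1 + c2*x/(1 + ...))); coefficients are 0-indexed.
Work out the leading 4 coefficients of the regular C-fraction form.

Taylor coefficients (expand at 0): a_0 = 119/348, a_1 = -65/174, a_2 = -50471/16704, a_3 = -249317/16704.
c0 = a_0 = 119/348. Peel one level at a time: if S = 1 + c*x/S' with S'(0) = 1, then c is the x-coefficient of S and S' = c*x/(S - 1).
S_1 = c0/f = 1 + (130/119)*x + (6817249/679728)*x^2 + ...; c1 = 130/119.
S_2 = c1*x/(S_1 - 1) = 1 + (-6817249/742560)*x + (991583761/38937600)*x^2 + ...; c2 = -6817249/742560.
S_3 = c2*x/(S_2 - 1) = 1 + (117998467559/42539633760)*x + ...; c3 = 117998467559/42539633760.

The regular C-fraction coefficients are [119/348, 130/119, -6817249/742560, 117998467559/42539633760].


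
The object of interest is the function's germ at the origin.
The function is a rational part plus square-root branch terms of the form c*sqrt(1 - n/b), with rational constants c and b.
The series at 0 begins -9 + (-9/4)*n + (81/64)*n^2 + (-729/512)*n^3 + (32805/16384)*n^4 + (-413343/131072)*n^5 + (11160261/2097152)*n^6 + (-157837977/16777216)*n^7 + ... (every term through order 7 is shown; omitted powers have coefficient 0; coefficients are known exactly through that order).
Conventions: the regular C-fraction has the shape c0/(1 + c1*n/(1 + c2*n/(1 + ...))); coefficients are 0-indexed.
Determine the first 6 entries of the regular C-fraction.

Taylor coefficients (read off): a_0 = -9, a_1 = -9/4, a_2 = 81/64, a_3 = -729/512, a_4 = 32805/16384, a_5 = -413343/131072.
c0 = a_0 = -9. Peel one level at a time: if S = 1 + c*n/S' with S'(0) = 1, then c is the n-coefficient of S and S' = c*n/(S - 1).
S_1 = c0/f = 1 + (-1/4)*n + (13/64)*n^2 + ...; c1 = -1/4.
S_2 = c1*n/(S_1 - 1) = 1 + (13/16)*n + (-81/256)*n^2 + ...; c2 = 13/16.
S_3 = c2*n/(S_2 - 1) = 1 + (81/208)*n + (-12393/43264)*n^2 + ...; c3 = 81/208.
S_4 = c3*n/(S_3 - 1) = 1 + (153/208)*n + (-81/256)*n^2 + ...; c4 = 153/208.
S_5 = c4*n/(S_4 - 1) = 1 + (117/272)*n + ...; c5 = 117/272.

The regular C-fraction coefficients are [-9, -1/4, 13/16, 81/208, 153/208, 117/272].


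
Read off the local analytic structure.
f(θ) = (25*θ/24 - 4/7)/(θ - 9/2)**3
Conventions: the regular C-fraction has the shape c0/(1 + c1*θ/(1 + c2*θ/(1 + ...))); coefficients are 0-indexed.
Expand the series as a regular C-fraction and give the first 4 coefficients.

The regular C-fraction coefficients are [32/5103, 37/32, -62371/31968, 8286592/62308629].

Taylor coefficients (expand at 0): a_0 = 32/5103, a_1 = -37/5103, a_2 = -794/137781, a_3 = -10040/3720087.
c0 = a_0 = 32/5103. Peel one level at a time: if S = 1 + c*θ/S' with S'(0) = 1, then c is the θ-coefficient of S and S' = c*θ/(S - 1).
S_1 = c0/f = 1 + (37/32)*θ + (62371/27648)*θ^2 + ...; c1 = 37/32.
S_2 = c1*θ/(S_1 - 1) = 1 + (-62371/31968)*θ + (258956/998001)*θ^2 + ...; c2 = -62371/31968.
S_3 = c2*θ/(S_2 - 1) = 1 + (8286592/62308629)*θ + ...; c3 = 8286592/62308629.


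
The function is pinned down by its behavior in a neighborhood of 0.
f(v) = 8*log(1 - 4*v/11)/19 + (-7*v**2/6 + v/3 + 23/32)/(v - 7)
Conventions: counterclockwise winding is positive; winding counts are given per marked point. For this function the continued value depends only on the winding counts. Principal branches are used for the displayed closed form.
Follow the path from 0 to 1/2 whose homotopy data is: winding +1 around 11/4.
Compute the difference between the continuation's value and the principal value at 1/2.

Continued minus principal equals (16/19)*pi*i.

The rational part is single-valued and drops out of the difference; each branch term changes only by its own monodromy.
(8/19)*log(1 - v/(11/4)): each positive loop around 11/4 adds 2*pi*i to the log, so winding +1 contributes (8/19)*(1)*2*pi*i = (16/19)*pi*i.
Summing the contributions at v = 1/2 gives (16/19)*pi*i.


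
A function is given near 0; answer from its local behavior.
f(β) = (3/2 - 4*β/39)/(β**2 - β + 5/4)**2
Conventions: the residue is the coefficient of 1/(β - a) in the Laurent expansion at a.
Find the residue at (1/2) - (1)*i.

The factor β**2 - β + 5/4 splits as (β - a)(β - a') with a = (1/2) - (1)*i, a' = (1/2) + (1)*i. At the order-2 pole a set g(β) = (β - a)^2*f(β) = [3/2 - 4*β/39] / (β - a')^2.
Order-2 pole: residue = g'(a); g'((1/2) - (1)*i) = (113/312)*i, so the residue is (113/312)*i.

The residue is (113/312)*i.


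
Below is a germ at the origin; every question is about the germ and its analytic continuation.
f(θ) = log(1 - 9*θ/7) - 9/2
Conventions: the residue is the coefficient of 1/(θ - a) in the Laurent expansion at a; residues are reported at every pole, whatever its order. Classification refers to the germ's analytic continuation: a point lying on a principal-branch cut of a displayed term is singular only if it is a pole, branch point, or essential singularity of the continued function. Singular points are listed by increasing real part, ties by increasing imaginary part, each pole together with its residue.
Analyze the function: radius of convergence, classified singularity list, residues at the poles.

Branch term (1)*log(1 - θ/(7/9)): its argument vanishes at θ = 7/9, a logarithmic branch point, modulus 7/9.
The radius of convergence is the smallest modulus among the singular points: 7/9.

Radius of convergence at 0: 7/9.
At 7/9: a logarithmic branch point.


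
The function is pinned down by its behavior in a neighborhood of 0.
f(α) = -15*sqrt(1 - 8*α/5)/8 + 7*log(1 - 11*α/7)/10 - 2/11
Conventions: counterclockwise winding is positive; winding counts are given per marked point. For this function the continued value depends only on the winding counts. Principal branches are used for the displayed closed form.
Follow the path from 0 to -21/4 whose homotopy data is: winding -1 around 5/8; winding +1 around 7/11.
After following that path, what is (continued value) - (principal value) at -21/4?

Continued minus principal equals ((3/4)*sqrt(235)) + ((7/5)*pi)*i.

The rational part is single-valued and drops out of the difference; each branch term changes only by its own monodromy.
(-15/8)*sqrt(1 - α/(5/8)): winding -1 is odd, the square root flips sign, contributing -2*(-15/8)*sqrt(1 - (-21/4)/(5/8)) = -2*(-15/8)*sqrt(47/5) = (3/4)*sqrt(235).
(7/10)*log(1 - α/(7/11)): each positive loop around 7/11 adds 2*pi*i to the log, so winding +1 contributes (7/10)*(1)*2*pi*i = (7/5)*pi*i.
Summing the contributions at α = -21/4 gives ((3/4)*sqrt(235)) + ((7/5)*pi)*i.
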